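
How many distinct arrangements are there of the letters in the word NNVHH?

Letter multiplicities in NNVHH: H×2, N×2, V×1.
The number of distinct arrangements is 5!/(2!·2!) = 120/4 = 30.

30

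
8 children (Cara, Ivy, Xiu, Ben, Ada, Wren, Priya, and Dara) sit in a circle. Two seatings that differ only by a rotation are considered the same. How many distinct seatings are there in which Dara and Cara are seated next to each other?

Glue Dara and Cara into a block (2 internal orders). Seating 7 units around a circle gives (6)! arrangements.
So 2 × (6)! = 2 × 720 = 1440.

1440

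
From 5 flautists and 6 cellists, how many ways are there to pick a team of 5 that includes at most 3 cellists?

Split by how many cellists are chosen (0 through 3).
Sum: C(6,0)·C(5,5) + C(6,1)·C(5,4) + C(6,2)·C(5,3) + C(6,3)·C(5,2) = 1 + 30 + 150 + 200 = 381.

381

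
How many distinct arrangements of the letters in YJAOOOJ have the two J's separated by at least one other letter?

300

Total arrangements of YJAOOOJ: 7!/(3!·2!) = 420.
If the two J's are adjacent, glue them into one block, leaving 6 items to arrange: (6)!/(3!) = 120 ways.
Hence 420 − 120 = 300.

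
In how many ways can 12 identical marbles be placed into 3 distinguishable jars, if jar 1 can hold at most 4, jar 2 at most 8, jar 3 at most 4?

Without the upper bounds there are C(14,2) = 91 ways to split 12 among 3 jars.
Subtract solutions that violate a single cap (substitute x_i' = x_i − (cap_i+1)): x_1 ≥ 5 gives C(9,2) = 36; x_2 ≥ 9 gives C(5,2) = 10; x_3 ≥ 5 gives C(9,2) = 36. Together 82.
Add back pairs where two caps are both exceeded: 0 + 6 + 0 = 6.
By inclusion–exclusion the count is 91 − 82 + 6 = 15.

15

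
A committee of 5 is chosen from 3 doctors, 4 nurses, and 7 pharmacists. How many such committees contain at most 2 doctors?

Split by how many doctors are chosen (0 through 2).
Sum: C(3,0)·C(11,5) + C(3,1)·C(11,4) + C(3,2)·C(11,3) = 462 + 990 + 495 = 1947.

1947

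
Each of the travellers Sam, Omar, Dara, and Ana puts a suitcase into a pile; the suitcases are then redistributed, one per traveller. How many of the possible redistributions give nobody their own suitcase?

Let Aᵢ be the assignments in which traveller i gets their own suitcase. We want the size of the complement of A₁∪…∪A_4.
By inclusion–exclusion this is Σ_{j=0}^{4} (−1)^j C(4,j)·(4−j)!.
Computing: 24 − 24 + 12 − 4 + 1 = 9.

9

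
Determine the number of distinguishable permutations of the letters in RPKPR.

Letter multiplicities in RPKPR: K×1, P×2, R×2.
So there are 5! / (2!·2!) = 30 distinguishable arrangements.

30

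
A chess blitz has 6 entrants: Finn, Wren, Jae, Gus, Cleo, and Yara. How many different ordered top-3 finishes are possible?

This is an ordered selection of 3 from 6: P(6,3).
That gives 6 × 5 × 4 = 120.

120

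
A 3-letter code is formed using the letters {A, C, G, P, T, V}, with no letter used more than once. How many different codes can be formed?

With no repetition, fill the 3 letters in order: 6 choices, then 5, down to 4.
6 × 5 × 4 = 120.

120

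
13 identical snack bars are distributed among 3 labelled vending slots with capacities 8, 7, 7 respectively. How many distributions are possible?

48

Without the upper bounds there are C(15,2) = 105 ways to split 13 among 3 vending slots.
Subtract solutions that violate a single cap (substitute x_i' = x_i − (cap_i+1)): x_1 ≥ 9 gives C(6,2) = 15; x_2 ≥ 8 gives C(7,2) = 21; x_3 ≥ 8 gives C(7,2) = 21. Together 57.
No two caps can be exceeded simultaneously, so the pair terms are all 0.
By inclusion–exclusion the count is 105 − 57 + 0 = 48.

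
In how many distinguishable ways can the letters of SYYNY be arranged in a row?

20

SYYNY has 5 letters with Y appearing 3 times.
So there are 5! / (3!) = 20 distinguishable arrangements.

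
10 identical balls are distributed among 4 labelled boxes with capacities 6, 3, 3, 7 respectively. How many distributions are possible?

By stars and bars, unrestricted non-negative solutions to x_1+…+x_4 = 10 number C(10+3,3) = 286.
Subtract solutions that violate a single cap (substitute x_i' = x_i − (cap_i+1)): x_1 ≥ 7 gives C(6,3) = 20; x_2 ≥ 4 gives C(9,3) = 84; x_3 ≥ 4 gives C(9,3) = 84; x_4 ≥ 8 gives C(5,3) = 10. Together 198.
Add back pairs where two caps are both exceeded: 0 + 0 + 0 + 10 + 0 + 0 = 10.
By inclusion–exclusion the count is 286 − 198 + 10 = 98.

98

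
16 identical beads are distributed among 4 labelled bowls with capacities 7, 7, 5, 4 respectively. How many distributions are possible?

106

Without the upper bounds there are C(19,3) = 969 ways to split 16 among 4 bowls.
Subtract solutions that violate a single cap (substitute x_i' = x_i − (cap_i+1)): x_1 ≥ 8 gives C(11,3) = 165; x_2 ≥ 8 gives C(11,3) = 165; x_3 ≥ 6 gives C(13,3) = 286; x_4 ≥ 5 gives C(14,3) = 364. Together 980.
Add back pairs where two caps are both exceeded: 1 + 10 + 20 + 10 + 20 + 56 = 117.
By inclusion–exclusion the count is 969 − 980 + 117 = 106.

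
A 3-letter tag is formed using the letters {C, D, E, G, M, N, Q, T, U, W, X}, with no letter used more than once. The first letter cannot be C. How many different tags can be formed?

900

The first letter has 11−1 = 10 choices (anything except C).
The remaining 2 letters are filled from the other 10 symbols without repetition: 10 × 9 = 90.
Total: 10 × 90 = 900.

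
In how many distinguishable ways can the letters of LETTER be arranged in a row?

180

LETTER has 6 letters with E appearing twice and T appearing twice.
Dividing 6! = 720 by 2!·2! = 4 for the repeated letters gives 180.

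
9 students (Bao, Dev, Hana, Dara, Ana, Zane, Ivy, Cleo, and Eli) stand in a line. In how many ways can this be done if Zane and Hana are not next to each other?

There are 9! = 362880 arrangements in all. If Zane and Hana are adjacent, merging them into one block gives 2·(8)! = 80640 arrangements.
So 362880 − 80640 = 282240 arrangements keep them apart.

282240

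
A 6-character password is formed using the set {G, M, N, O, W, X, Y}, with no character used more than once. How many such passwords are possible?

5040

This is a permutation of 6 out of 7: P(7,6) = 7!/1!.
7 × 6 × 5 × 4 × 3 × 2 = 5040.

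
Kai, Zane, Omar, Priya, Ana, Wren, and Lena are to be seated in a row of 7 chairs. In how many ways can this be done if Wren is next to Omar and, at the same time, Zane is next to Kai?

480

Treat {Wren,Omar} as one block (2 orders) and {Zane,Kai} as another (2 orders).
That leaves 5 units to arrange: 2 × 2 × 5! = 4 × 120 = 480.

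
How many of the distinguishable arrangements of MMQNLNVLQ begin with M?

With the first slot taken by M, it remains to arrange the other 8 letters (MQNLNVLQ).
Those 8 letters have L appearing twice, N appearing twice, and Q appearing twice, giving (8)!/(2!·2!·2!) = 5040.

5040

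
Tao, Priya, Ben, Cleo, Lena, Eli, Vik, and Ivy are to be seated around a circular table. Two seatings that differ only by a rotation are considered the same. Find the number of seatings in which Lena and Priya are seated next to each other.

1440

Treat {Lena, Priya} as one unit (2 internal orders) and seat the resulting 7 units around the table: (6)! circular arrangements.
So 2 × (6)! = 2 × 720 = 1440.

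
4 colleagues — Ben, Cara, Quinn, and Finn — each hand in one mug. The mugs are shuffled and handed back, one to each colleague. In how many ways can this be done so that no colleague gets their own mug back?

This is the derangement count D_4: permutations of 4 items with no fixed point.
By inclusion–exclusion this is Σ_{j=0}^{4} (−1)^j C(4,j)·(4−j)!.
Computing: 24 − 24 + 12 − 4 + 1 = 9.

9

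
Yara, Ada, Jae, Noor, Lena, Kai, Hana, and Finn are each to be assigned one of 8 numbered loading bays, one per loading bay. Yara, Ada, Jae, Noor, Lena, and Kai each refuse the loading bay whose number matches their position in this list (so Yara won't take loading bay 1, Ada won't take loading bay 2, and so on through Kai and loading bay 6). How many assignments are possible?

Let Aᵢ (for 1 ≤ i ≤ 6) be the placements that put person i in their forbidden loading bay. Any j of these fix j positions, leaving (8−j)! ways to fill the rest, and there are C(6,j) ways to pick which j.
By inclusion–exclusion, the number of valid placements is Σ_{j=0}^{6} (−1)^j C(6,j)·(8−j)!.
Computing: 40320 − 30240 + 10800 − 2400 + 360 − 36 + 2 = 18806.

18806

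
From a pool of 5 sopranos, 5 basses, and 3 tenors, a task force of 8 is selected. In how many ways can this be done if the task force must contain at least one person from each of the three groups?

Total 8-person selections from all 13: C(13,8) = 1287.
Selections missing a whole group: no sopranos → C(8,8) = 1; no basses → C(8,8) = 1; no tenors → C(10,8) = 45.
Add back selections omitting two groups (i.e. drawn from a single group): C(5,8) + C(5,8) + C(3,8) = 0.
By inclusion–exclusion: 1287 − 47 + 0 = 1240.

1240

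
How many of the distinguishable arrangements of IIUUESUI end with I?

420

With the last slot taken by I, it remains to arrange the other 7 letters (IUUESUI).
Those 7 letters have I appearing twice and U appearing 3 times, giving (7)!/(3!·2!) = 420.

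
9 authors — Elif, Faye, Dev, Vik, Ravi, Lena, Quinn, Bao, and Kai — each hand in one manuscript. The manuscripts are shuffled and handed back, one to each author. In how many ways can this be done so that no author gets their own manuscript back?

133496

Let Aᵢ be the assignments in which author i gets their own manuscript. We want the size of the complement of A₁∪…∪A_9.
By inclusion–exclusion this is Σ_{j=0}^{9} (−1)^j C(9,j)·(9−j)!.
Computing: 362880 − 362880 + 181440 − 60480 + 15120 − 3024 + 504 − 72 + 9 − 1 = 133496.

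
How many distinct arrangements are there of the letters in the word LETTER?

Letter multiplicities in LETTER: E×2, L×1, R×1, T×2.
So there are 6! / (2!·2!) = 180 distinguishable arrangements.

180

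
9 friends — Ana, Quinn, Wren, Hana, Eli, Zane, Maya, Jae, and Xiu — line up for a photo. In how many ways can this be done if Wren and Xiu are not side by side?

282240

Of the 9! = 362880 arrangements, those with Wren and Xiu adjacent number 2 × 8! = 80640 (treat the pair as a block with 2 internal orders).
Complementary counting: 362880 − 80640 = 282240.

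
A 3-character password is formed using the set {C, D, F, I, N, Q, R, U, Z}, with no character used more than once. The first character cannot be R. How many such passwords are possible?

448

The first character has 9−1 = 8 choices (anything except R).
The remaining 2 characters are filled from the other 8 symbols without repetition: 8 × 7 = 56.
Total: 8 × 56 = 448.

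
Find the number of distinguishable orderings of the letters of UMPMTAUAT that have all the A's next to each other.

Treat the 2 copies of A as a single block. The multiset to arrange is then {AA, M, M, P, T, T, U, U}, 8 items in all.
That gives (8)!/(2!·2!·2!) = 5040 arrangements.

5040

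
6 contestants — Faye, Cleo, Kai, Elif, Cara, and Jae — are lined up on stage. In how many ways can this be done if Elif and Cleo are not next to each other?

Of the 6! = 720 arrangements, those with Elif and Cleo adjacent number 2 × 5! = 240 (treat the pair as a block with 2 internal orders).
Complementary counting: 720 − 240 = 480.

480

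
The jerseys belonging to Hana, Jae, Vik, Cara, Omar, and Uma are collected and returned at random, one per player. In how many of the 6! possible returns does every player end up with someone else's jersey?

265

Count assignments avoiding every fixed point. For any j of the 6 players fixed to their old jersey, the other 6−j can be arranged in (6−j)! ways.
By inclusion–exclusion this is Σ_{j=0}^{6} (−1)^j C(6,j)·(6−j)!.
Computing: 720 − 720 + 360 − 120 + 30 − 6 + 1 = 265.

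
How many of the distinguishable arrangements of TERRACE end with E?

With the last slot taken by E, it remains to arrange the other 6 letters (TRRACE).
Those 6 letters have R appearing twice, giving (6)!/(2!) = 360.

360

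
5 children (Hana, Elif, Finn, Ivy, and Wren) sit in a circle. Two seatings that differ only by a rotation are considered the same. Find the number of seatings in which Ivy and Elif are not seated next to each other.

Without the restriction there are (4)! = 24 seatings.
Seatings with Ivy beside Elif: treat them as a block with 2 internal orders, giving 2 × (3)! = 12.
Subtracting, 24 − 12 = 12.

12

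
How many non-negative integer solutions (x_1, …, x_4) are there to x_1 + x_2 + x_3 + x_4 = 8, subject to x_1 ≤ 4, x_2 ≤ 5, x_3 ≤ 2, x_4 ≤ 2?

35

By stars and bars, unrestricted non-negative solutions to x_1+…+x_4 = 8 number C(8+3,3) = 165.
Subtract solutions that violate a single cap (substitute x_i' = x_i − (cap_i+1)): x_1 ≥ 5 gives C(6,3) = 20; x_2 ≥ 6 gives C(5,3) = 10; x_3 ≥ 3 gives C(8,3) = 56; x_4 ≥ 3 gives C(8,3) = 56. Together 142.
Add back pairs where two caps are both exceeded: 0 + 1 + 1 + 0 + 0 + 10 = 12.
By inclusion–exclusion the count is 165 − 142 + 12 = 35.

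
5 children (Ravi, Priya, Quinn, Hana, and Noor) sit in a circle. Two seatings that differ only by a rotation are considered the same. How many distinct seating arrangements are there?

24

Around a circle, 5 distinct people have 5!/5 = (4)! = 24 rotationally distinct seatings.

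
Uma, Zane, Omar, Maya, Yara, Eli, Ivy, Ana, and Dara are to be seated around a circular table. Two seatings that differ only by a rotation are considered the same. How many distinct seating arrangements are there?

40320

Around a circle, 9 distinct people have 9!/9 = (8)! = 40320 rotationally distinct seatings.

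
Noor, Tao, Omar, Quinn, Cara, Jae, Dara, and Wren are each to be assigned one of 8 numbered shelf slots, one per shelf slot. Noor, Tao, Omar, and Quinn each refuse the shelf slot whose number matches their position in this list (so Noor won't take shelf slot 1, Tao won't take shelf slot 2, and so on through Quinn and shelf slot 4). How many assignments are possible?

24024

Let Aᵢ (for 1 ≤ i ≤ 4) be the placements that put person i in their forbidden shelf slot. Any j of these fix j positions, leaving (8−j)! ways to fill the rest, and there are C(4,j) ways to pick which j.
By inclusion–exclusion, the number of valid placements is Σ_{j=0}^{4} (−1)^j C(4,j)·(8−j)!.
Computing: 40320 − 20160 + 4320 − 480 + 24 = 24024.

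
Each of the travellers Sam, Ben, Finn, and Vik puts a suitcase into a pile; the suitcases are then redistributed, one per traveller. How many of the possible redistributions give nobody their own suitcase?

This is the derangement count D_4: permutations of 4 items with no fixed point.
By inclusion–exclusion this is Σ_{j=0}^{4} (−1)^j C(4,j)·(4−j)!.
Computing: 24 − 24 + 12 − 4 + 1 = 9.

9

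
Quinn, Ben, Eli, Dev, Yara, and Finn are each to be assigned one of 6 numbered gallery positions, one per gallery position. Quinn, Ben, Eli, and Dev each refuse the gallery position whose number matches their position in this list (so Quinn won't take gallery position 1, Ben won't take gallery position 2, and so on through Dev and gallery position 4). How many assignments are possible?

362

Let Aᵢ (for 1 ≤ i ≤ 4) be the placements that put person i in their forbidden gallery position. Any j of these fix j positions, leaving (6−j)! ways to fill the rest, and there are C(4,j) ways to pick which j.
By inclusion–exclusion, the number of valid placements is Σ_{j=0}^{4} (−1)^j C(4,j)·(6−j)!.
Computing: 720 − 480 + 144 − 24 + 2 = 362.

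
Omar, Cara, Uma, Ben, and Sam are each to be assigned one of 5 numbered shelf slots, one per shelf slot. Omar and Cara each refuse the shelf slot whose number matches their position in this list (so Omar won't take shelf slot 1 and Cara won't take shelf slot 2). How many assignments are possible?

78

Let Aᵢ (for i ∈ {1, 2}) be the placements that put person i in their forbidden shelf slot. Any j of these fix j positions, leaving (5−j)! ways to fill the rest, and there are C(2,j) ways to pick which j.
By inclusion–exclusion, the number of valid placements is Σ_{j=0}^{2} (−1)^j C(2,j)·(5−j)!.
Computing: 120 − 48 + 6 = 78.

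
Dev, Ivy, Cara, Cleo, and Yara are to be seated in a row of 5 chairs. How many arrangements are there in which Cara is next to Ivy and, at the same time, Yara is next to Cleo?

Treat {Cara,Ivy} as one block (2 orders) and {Yara,Cleo} as another (2 orders).
That leaves 3 units to arrange: 2 × 2 × 3! = 4 × 6 = 24.

24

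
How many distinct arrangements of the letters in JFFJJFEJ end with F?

Fix F in the last position and arrange the remaining 7 letters.
Those 7 letters have F appearing twice and J appearing 4 times, giving (7)!/(4!·2!) = 105.

105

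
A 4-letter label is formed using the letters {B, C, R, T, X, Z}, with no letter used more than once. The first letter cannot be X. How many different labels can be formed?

The first letter has 6−1 = 5 choices (anything except X).
The remaining 3 letters are filled from the other 5 symbols without repetition: 5 × 4 × 3 = 60.
Total: 5 × 60 = 300.

300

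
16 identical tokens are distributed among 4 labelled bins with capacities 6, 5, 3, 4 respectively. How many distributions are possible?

Without the upper bounds there are C(19,3) = 969 ways to split 16 among 4 bins.
Subtract solutions that violate a single cap (substitute x_i' = x_i − (cap_i+1)): x_1 ≥ 7 gives C(12,3) = 220; x_2 ≥ 6 gives C(13,3) = 286; x_3 ≥ 4 gives C(15,3) = 455; x_4 ≥ 5 gives C(14,3) = 364. Together 1325.
Add back pairs where two caps are both exceeded: 20 + 56 + 35 + 84 + 56 + 120 = 371.
Subtract triples: 0 + 0 + 1 + 4 = 5.
By inclusion–exclusion the count is 969 − 1325 + 371 − 5 = 10.

10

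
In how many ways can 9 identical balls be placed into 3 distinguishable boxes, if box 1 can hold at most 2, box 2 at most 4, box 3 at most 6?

Ignoring the caps, the number of non-negative solutions to x_1+…+x_3 = 9 is C(11,2) = 55.
Subtract solutions that violate a single cap (substitute x_i' = x_i − (cap_i+1)): x_1 ≥ 3 gives C(8,2) = 28; x_2 ≥ 5 gives C(6,2) = 15; x_3 ≥ 7 gives C(4,2) = 6. Together 49.
Add back pairs where two caps are both exceeded: 3 + 0 + 0 = 3.
By inclusion–exclusion the count is 55 − 49 + 3 = 9.

9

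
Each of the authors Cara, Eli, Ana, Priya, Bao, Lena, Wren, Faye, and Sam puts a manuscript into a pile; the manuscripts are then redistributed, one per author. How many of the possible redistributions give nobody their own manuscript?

Let Aᵢ be the assignments in which author i gets their own manuscript. We want the size of the complement of A₁∪…∪A_9.
By inclusion–exclusion this is Σ_{j=0}^{9} (−1)^j C(9,j)·(9−j)!.
Computing: 362880 − 362880 + 181440 − 60480 + 15120 − 3024 + 504 − 72 + 9 − 1 = 133496.

133496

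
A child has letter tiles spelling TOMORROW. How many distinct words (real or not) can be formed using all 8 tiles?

3360

Letter multiplicities in TOMORROW: M×1, O×3, R×2, T×1, W×1.
The number of distinct arrangements is 8!/(3!·2!) = 40320/12 = 3360.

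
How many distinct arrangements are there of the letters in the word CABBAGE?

1260

Letter multiplicities in CABBAGE: A×2, B×2, C×1, E×1, G×1.
The number of distinct arrangements is 7!/(2!·2!) = 5040/4 = 1260.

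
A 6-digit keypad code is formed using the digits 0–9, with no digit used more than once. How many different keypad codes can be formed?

151200

This is a permutation of 6 out of 10: P(10,6) = 10!/4!.
10 × 9 × 8 × 7 × 6 × 5 = 151200.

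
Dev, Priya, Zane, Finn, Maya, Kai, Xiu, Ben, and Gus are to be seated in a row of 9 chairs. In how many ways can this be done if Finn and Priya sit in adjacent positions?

Place the 7 others and the Finn-Priya pair as 8 objects in a line; the pair has 2 internal arrangements.
That gives 2 × 8! = 2 × 40320 = 80640.

80640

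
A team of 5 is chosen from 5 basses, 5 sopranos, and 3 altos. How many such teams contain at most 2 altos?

Split by how many altos are chosen (0 through 2).
Sum: C(3,0)·C(10,5) + C(3,1)·C(10,4) + C(3,2)·C(10,3) = 252 + 630 + 360 = 1242.

1242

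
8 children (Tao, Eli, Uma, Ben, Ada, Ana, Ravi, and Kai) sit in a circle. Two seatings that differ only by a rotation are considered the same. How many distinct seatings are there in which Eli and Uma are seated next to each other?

1440

Glue Eli and Uma into a block (2 internal orders). Seating 7 units around a circle gives (6)! arrangements.
So 2 × (6)! = 2 × 720 = 1440.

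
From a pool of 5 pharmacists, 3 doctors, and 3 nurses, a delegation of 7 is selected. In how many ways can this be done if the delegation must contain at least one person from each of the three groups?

314

With no constraint there are C(11,7) = 330 possible selections.
Selections missing a whole group: no pharmacists → C(6,7) = 0; no doctors → C(8,7) = 8; no nurses → C(8,7) = 8.
Add back selections omitting two groups (i.e. drawn from a single group): C(5,7) + C(3,7) + C(3,7) = 0.
By inclusion–exclusion: 330 − 16 + 0 = 314.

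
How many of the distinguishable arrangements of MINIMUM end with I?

Fix I in the last position and arrange the remaining 6 letters.
Those 6 letters have M appearing 3 times, giving (6)!/(3!) = 120.

120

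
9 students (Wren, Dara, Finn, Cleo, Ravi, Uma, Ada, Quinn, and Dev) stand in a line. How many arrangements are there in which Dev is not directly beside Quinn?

282240

There are 9! = 362880 arrangements in all. If Dev and Quinn are adjacent, merging them into one block gives 2·(8)! = 80640 arrangements.
So 362880 − 80640 = 282240 arrangements keep them apart.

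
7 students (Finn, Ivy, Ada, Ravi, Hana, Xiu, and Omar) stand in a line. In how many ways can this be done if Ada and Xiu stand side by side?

1440

Place the 5 others and the Ada-Xiu pair as 6 objects in a line; the pair has 2 internal arrangements.
That gives 2 × 6! = 2 × 720 = 1440.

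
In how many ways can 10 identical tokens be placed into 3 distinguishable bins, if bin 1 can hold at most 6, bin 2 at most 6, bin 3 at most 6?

36

Without the upper bounds there are C(12,2) = 66 ways to split 10 among 3 bins.
Subtract solutions that violate a single cap (substitute x_i' = x_i − (cap_i+1)): x_1 ≥ 7 gives C(5,2) = 10; x_2 ≥ 7 gives C(5,2) = 10; x_3 ≥ 7 gives C(5,2) = 10. Together 30.
No two caps can be exceeded simultaneously, so the pair terms are all 0.
By inclusion–exclusion the count is 66 − 30 + 0 = 36.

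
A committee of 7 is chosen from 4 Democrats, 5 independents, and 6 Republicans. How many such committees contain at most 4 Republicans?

6210

Split by how many Republicans are chosen (0 through 4).
Sum: C(6,0)·C(9,7) + C(6,1)·C(9,6) + C(6,2)·C(9,5) + C(6,3)·C(9,4) + C(6,4)·C(9,3) = 36 + 504 + 1890 + 2520 + 1260 = 6210.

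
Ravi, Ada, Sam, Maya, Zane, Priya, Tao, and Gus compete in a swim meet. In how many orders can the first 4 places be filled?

1680

There are 8 choices for 1st place, 7 for 2nd, and so on down to 5 for position 4.
That gives 8 × 7 × 6 × 5 = 1680.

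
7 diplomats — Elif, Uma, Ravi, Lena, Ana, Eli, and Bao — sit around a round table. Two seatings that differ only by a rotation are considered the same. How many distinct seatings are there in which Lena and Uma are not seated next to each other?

480

Without the restriction there are (6)! = 720 seatings.
Those with Lena next to Uma: fuse the pair into one unit and seat 6 units around a circle — 2·(5)! = 240.
Subtracting, 720 − 240 = 480.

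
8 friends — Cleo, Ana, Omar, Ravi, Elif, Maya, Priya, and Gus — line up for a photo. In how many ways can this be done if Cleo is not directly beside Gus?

Of the 8! = 40320 arrangements, those with Cleo and Gus adjacent number 2 × 7! = 10080 (treat the pair as a block with 2 internal orders).
So 40320 − 10080 = 30240 arrangements keep them apart.

30240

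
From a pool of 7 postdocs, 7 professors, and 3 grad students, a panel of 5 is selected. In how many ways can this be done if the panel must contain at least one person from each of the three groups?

Unrestricted: C(17,5) = 6188 ways to pick any 5 of the 17.
Selections missing a whole group: no postdocs → C(10,5) = 252; no professors → C(10,5) = 252; no grad students → C(14,5) = 2002.
Add back selections omitting two groups (i.e. drawn from a single group): C(7,5) + C(7,5) + C(3,5) = 42.
By inclusion–exclusion: 6188 − 2506 + 42 = 3724.

3724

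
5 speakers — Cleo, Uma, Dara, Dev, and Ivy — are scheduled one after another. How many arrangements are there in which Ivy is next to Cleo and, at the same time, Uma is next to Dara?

Treat {Ivy,Cleo} as one block (2 orders) and {Uma,Dara} as another (2 orders).
That leaves 3 units to arrange: 2 × 2 × 3! = 4 × 6 = 24.

24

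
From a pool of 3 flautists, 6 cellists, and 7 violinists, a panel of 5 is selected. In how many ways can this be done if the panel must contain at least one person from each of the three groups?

With no constraint there are C(16,5) = 4368 possible selections.
Subtract selections that omit an entire group: no flautists → C(13,5) = 1287; no cellists → C(10,5) = 252; no violinists → C(9,5) = 126.
Add back selections omitting two groups (i.e. drawn from a single group): C(3,5) + C(6,5) + C(7,5) = 27.
By inclusion–exclusion: 4368 − 1665 + 27 = 2730.

2730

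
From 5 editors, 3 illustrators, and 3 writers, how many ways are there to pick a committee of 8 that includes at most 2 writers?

Split by how many writers are chosen (0 through 2).
Sum: C(3,0)·C(8,8) + C(3,1)·C(8,7) + C(3,2)·C(8,6) = 1 + 24 + 84 = 109.

109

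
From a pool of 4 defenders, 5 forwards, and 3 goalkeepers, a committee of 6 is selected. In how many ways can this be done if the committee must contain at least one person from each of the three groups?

With no constraint there are C(12,6) = 924 possible selections.
Selections missing a whole group: no defenders → C(8,6) = 28; no forwards → C(7,6) = 7; no goalkeepers → C(9,6) = 84.
Add back selections omitting two groups (i.e. drawn from a single group): C(4,6) + C(5,6) + C(3,6) = 0.
By inclusion–exclusion: 924 − 119 + 0 = 805.

805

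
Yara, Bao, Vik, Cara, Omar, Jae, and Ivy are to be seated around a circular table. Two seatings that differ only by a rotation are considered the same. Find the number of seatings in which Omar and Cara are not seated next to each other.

Without the restriction there are (6)! = 720 seatings.
Those with Omar next to Cara: fuse the pair into one unit and seat 6 units around a circle — 2·(5)! = 240.
Subtracting, 720 − 240 = 480.

480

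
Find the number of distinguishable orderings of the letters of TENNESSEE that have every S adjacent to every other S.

Treat the 2 copies of S as a single block. The multiset to arrange is then {SS, E, E, E, E, N, N, T}, 8 items in all.
That gives (8)!/(4!·2!) = 840 arrangements.

840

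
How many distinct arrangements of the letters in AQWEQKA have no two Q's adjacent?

Total arrangements of AQWEQKA: 7!/(2!·2!) = 1260.
If the two Q's are adjacent, glue them into one block, leaving 6 items to arrange: (6)!/(2!) = 360 ways.
Hence 1260 − 360 = 900.

900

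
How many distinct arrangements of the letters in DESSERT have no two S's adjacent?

900

Total arrangements of DESSERT: 7!/(2!·2!) = 1260.
Arrangements with the S's together: treat SS as one letter, giving (6)!/(2!) = 360.
Subtracting, 1260 − 360 = 900 arrangements keep the S's apart.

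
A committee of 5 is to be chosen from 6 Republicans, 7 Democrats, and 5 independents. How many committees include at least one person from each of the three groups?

Unrestricted: C(18,5) = 8568 ways to pick any 5 of the 18.
Selections missing a whole group: no Republicans → C(12,5) = 792; no Democrats → C(11,5) = 462; no independents → C(13,5) = 1287.
Add back selections omitting two groups (i.e. drawn from a single group): C(6,5) + C(7,5) + C(5,5) = 28.
By inclusion–exclusion: 8568 − 2541 + 28 = 6055.

6055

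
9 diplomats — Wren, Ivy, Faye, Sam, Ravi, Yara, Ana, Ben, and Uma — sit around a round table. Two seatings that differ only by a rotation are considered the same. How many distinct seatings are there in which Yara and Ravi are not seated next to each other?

All circular seatings of 9 people number (8)! = 40320.
Seatings with Yara beside Ravi: treat them as a block with 2 internal orders, giving 2 × (7)! = 10080.
Subtracting, 40320 − 10080 = 30240.

30240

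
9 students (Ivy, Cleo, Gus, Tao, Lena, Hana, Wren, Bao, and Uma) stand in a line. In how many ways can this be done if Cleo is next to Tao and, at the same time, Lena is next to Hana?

Treat {Cleo,Tao} as one block (2 orders) and {Lena,Hana} as another (2 orders).
That leaves 7 units to arrange: 2 × 2 × 7! = 4 × 5040 = 20160.

20160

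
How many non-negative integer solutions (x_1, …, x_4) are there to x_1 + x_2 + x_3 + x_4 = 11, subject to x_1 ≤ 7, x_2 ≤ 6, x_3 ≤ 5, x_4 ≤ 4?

Ignoring the caps, the number of non-negative solutions to x_1+…+x_4 = 11 is C(14,3) = 364.
Subtract solutions that violate a single cap (substitute x_i' = x_i − (cap_i+1)): x_1 ≥ 8 gives C(6,3) = 20; x_2 ≥ 7 gives C(7,3) = 35; x_3 ≥ 6 gives C(8,3) = 56; x_4 ≥ 5 gives C(9,3) = 84. Together 195.
Add back pairs where two caps are both exceeded: 0 + 0 + 0 + 0 + 0 + 1 = 1.
By inclusion–exclusion the count is 364 − 195 + 1 = 170.

170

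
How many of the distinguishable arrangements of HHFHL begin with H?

With the first slot taken by H, it remains to arrange the other 4 letters (HFHL).
Those 4 letters have H appearing twice, giving (4)!/(2!) = 12.

12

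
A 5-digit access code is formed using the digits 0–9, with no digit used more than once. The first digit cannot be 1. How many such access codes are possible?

27216

The first digit has 10−1 = 9 choices (anything except 1).
The remaining 4 digits are filled from the other 9 symbols without repetition: 9 × 8 × 7 × 6 = 3024.
Total: 9 × 3024 = 27216.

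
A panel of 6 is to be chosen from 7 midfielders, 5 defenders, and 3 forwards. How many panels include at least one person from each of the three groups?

3850

Total 6-person selections from all 15: C(15,6) = 5005.
Selections missing a whole group: no midfielders → C(8,6) = 28; no defenders → C(10,6) = 210; no forwards → C(12,6) = 924.
Add back selections omitting two groups (i.e. drawn from a single group): C(7,6) + C(5,6) + C(3,6) = 7.
By inclusion–exclusion: 5005 − 1162 + 7 = 3850.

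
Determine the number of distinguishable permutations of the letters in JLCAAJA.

420

Letter multiplicities in JLCAAJA: A×3, C×1, J×2, L×1.
The number of distinct arrangements is 7!/(3!·2!) = 5040/12 = 420.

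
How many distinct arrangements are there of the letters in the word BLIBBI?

60

Letter multiplicities in BLIBBI: B×3, I×2, L×1.
Dividing 6! = 720 by 3!·2! = 12 for the repeated letters gives 60.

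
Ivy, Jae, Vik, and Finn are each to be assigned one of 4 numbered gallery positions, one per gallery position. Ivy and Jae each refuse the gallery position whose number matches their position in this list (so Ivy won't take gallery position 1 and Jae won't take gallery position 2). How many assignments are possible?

Let Aᵢ (for i ∈ {1, 2}) be the placements that put person i in their forbidden gallery position. Any j of these fix j positions, leaving (4−j)! ways to fill the rest, and there are C(2,j) ways to pick which j.
By inclusion–exclusion, the number of valid placements is Σ_{j=0}^{2} (−1)^j C(2,j)·(4−j)!.
Computing: 24 − 12 + 2 = 14.

14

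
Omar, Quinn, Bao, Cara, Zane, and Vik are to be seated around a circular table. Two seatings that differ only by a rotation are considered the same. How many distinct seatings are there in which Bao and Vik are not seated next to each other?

72

Without the restriction there are (5)! = 120 seatings.
Those with Bao next to Vik: fuse the pair into one unit and seat 5 units around a circle — 2·(4)! = 48.
Subtracting, 120 − 48 = 72.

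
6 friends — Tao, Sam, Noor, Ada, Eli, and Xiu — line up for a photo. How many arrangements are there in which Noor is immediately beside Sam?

Place the 4 others and the Noor-Sam pair as 5 objects in a line; the pair has 2 internal arrangements.
That gives 2 × 5! = 2 × 120 = 240.

240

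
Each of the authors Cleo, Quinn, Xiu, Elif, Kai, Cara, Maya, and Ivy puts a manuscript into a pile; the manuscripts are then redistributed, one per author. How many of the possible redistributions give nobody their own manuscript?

This is the derangement count D_8: permutations of 8 items with no fixed point.
By inclusion–exclusion this is Σ_{j=0}^{8} (−1)^j C(8,j)·(8−j)!.
Computing: 40320 − 40320 + 20160 − 6720 + 1680 − 336 + 56 − 8 + 1 = 14833.

14833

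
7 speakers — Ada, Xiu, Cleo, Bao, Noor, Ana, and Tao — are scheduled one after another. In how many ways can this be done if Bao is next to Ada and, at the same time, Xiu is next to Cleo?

Treat {Bao,Ada} as one block (2 orders) and {Xiu,Cleo} as another (2 orders).
That leaves 5 units to arrange: 2 × 2 × 5! = 4 × 120 = 480.

480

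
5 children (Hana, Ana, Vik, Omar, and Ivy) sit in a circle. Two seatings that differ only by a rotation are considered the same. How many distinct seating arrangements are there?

24

Fix one person's seat to break rotational symmetry; the remaining 4 people can be arranged in (4)! = 24 ways.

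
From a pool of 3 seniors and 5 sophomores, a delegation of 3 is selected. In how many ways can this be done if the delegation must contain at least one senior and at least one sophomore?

45

Total 3-person selections from all 8: C(8,3) = 56.
Subtract selections that omit an entire group: no seniors → C(5,3) = 10; no sophomores → C(3,3) = 1.
Both groups omitted at once is impossible, so 56 − 11 = 45.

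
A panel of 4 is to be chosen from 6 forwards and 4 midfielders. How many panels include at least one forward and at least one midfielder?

With no constraint there are C(10,4) = 210 possible selections.
Selections missing a whole group: no forwards → C(4,4) = 1; no midfielders → C(6,4) = 15.
Both groups omitted at once is impossible, so 210 − 16 = 194.

194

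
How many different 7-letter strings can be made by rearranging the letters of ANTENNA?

Letter multiplicities in ANTENNA: A×2, E×1, N×3, T×1.
So there are 7! / (3!·2!) = 420 distinguishable arrangements.

420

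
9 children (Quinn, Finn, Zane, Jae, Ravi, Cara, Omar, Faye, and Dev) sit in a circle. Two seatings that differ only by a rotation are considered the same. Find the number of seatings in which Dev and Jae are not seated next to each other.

Without the restriction there are (8)! = 40320 seatings.
Those with Dev next to Jae: fuse the pair into one unit and seat 8 units around a circle — 2·(7)! = 10080.
Subtracting, 40320 − 10080 = 30240.

30240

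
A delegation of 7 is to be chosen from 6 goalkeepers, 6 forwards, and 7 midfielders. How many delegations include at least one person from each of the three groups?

Total 7-person selections from all 19: C(19,7) = 50388.
Subtract selections that omit an entire group: no goalkeepers → C(13,7) = 1716; no forwards → C(13,7) = 1716; no midfielders → C(12,7) = 792.
Add back selections omitting two groups (i.e. drawn from a single group): C(6,7) + C(6,7) + C(7,7) = 1.
By inclusion–exclusion: 50388 − 4224 + 1 = 46165.

46165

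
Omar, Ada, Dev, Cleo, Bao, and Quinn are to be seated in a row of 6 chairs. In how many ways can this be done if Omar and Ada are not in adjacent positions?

480

There are 6! = 720 arrangements in all. If Omar and Ada are adjacent, merging them into one block gives 2·(5)! = 240 arrangements.
So 720 − 240 = 480 arrangements keep them apart.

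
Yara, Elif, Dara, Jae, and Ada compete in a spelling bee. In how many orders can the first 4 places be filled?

120

There are 5 choices for 1st place, 4 for 2nd, and so on down to 2 for position 4.
That gives 5 × 4 × 3 × 2 = 120.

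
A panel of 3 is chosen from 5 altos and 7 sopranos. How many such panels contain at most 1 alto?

140

Split by how many altos are chosen (0 through 1).
Sum: C(5,0)·C(7,3) + C(5,1)·C(7,2) = 35 + 105 = 140.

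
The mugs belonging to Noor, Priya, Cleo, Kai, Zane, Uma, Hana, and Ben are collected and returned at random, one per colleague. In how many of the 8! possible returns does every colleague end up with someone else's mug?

14833

Let Aᵢ be the assignments in which colleague i gets their own mug. We want the size of the complement of A₁∪…∪A_8.
By inclusion–exclusion this is Σ_{j=0}^{8} (−1)^j C(8,j)·(8−j)!.
Computing: 40320 − 40320 + 20160 − 6720 + 1680 − 336 + 56 − 8 + 1 = 14833.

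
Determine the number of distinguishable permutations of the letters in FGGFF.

Letter multiplicities in FGGFF: F×3, G×2.
The number of distinct arrangements is 5!/(3!·2!) = 120/12 = 10.

10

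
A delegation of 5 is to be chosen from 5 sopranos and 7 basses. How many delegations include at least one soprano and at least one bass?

770

Unrestricted: C(12,5) = 792 ways to pick any 5 of the 12.
Selections missing a whole group: no sopranos → C(7,5) = 21; no basses → C(5,5) = 1.
Both groups omitted at once is impossible, so 792 − 22 = 770.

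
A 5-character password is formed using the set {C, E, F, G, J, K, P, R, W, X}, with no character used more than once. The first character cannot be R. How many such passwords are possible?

27216

The first character has 10−1 = 9 choices (anything except R).
The remaining 4 characters are filled from the other 9 symbols without repetition: 9 × 8 × 7 × 6 = 3024.
Total: 9 × 3024 = 27216.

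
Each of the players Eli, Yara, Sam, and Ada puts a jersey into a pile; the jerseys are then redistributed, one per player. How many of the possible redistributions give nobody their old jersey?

9

Let Aᵢ be the assignments in which player i gets their old jersey. We want the size of the complement of A₁∪…∪A_4.
By inclusion–exclusion this is Σ_{j=0}^{4} (−1)^j C(4,j)·(4−j)!.
Computing: 24 − 24 + 12 − 4 + 1 = 9.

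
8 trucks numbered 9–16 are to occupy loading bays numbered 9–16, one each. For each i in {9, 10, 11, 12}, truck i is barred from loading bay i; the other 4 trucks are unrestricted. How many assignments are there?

Let Aᵢ (for 9 ≤ i ≤ 12) be the placements that put truck i in its forbidden loading bay. Any j of these fix j positions, leaving (8−j)! ways to fill the rest, and there are C(4,j) ways to pick which j.
By inclusion–exclusion, the number of valid placements is Σ_{j=0}^{4} (−1)^j C(4,j)·(8−j)!.
Computing: 40320 − 20160 + 4320 − 480 + 24 = 24024.

24024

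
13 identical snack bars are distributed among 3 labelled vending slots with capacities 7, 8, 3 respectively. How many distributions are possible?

18

Ignoring the caps, the number of non-negative solutions to x_1+…+x_3 = 13 is C(15,2) = 105.
Subtract solutions that violate a single cap (substitute x_i' = x_i − (cap_i+1)): x_1 ≥ 8 gives C(7,2) = 21; x_2 ≥ 9 gives C(6,2) = 15; x_3 ≥ 4 gives C(11,2) = 55. Together 91.
Add back pairs where two caps are both exceeded: 0 + 3 + 1 = 4.
By inclusion–exclusion the count is 105 − 91 + 4 = 18.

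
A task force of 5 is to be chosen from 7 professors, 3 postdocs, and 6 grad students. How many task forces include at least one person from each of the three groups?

2730

With no constraint there are C(16,5) = 4368 possible selections.
Selections missing a whole group: no professors → C(9,5) = 126; no postdocs → C(13,5) = 1287; no grad students → C(10,5) = 252.
Add back selections omitting two groups (i.e. drawn from a single group): C(7,5) + C(3,5) + C(6,5) = 27.
By inclusion–exclusion: 4368 − 1665 + 27 = 2730.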